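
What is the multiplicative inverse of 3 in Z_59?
Since 59 is prime, by Fermat 3^(-1) ≡ 3^{57} ≡ 20 mod 59. Verify: 3 × 20 = 60 ≡ 1 mod 59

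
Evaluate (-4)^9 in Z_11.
By repeated squaring (mod 11): (-4)^{1}≡7, (-4)^{2}≡5, (-4)^{4}≡3, (-4)^{8}≡9. Then (-4)^{9} = (-4)^{8+1} ≡ 9 × 7 ≡ 8 (mod 11)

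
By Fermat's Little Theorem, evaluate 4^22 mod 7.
By Fermat: 4^{6} ≡ 1 (mod 7). 22 = 3×6 + 4. So 4^{22} ≡ 4^{4} ≡ 4 (mod 7)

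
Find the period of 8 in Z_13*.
Powers of 8 mod 13: 8^1≡8, 8^2≡12, 8^3≡5, 8^4≡1. So the order of 8 is 4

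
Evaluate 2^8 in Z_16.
By repeated squaring (mod 16): 2^{1}≡2, 2^{2}≡4, 2^{4}≡0, 2^{8}≡0. So 2^{8} ≡ 0 (mod 16)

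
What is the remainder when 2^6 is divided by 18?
By repeated squaring mod 18: 2^{1}≡2, 2^{2}≡4, 2^{4}≡16. Then 2^{6} = 2^{4+2} ≡ 16 × 4 ≡ 10 mod 18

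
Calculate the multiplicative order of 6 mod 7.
Powers of 6 mod 7: 6^1≡6, 6^2≡1. So the order of 6 is 2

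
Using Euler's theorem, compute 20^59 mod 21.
By Euler: 20^{12} ≡ 1 (mod 21) since gcd(20, 21) = 1. 59 = 4×12 + 11. So 20^{59} ≡ 20^{11} ≡ 20 (mod 21)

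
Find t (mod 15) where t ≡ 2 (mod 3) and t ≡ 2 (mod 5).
M = 3 × 5 = 15. M₁ = 5, y₁ ≡ 2 (mod 3). M₂ = 3, y₂ ≡ 2 (mod 5). t = 2×5×2 + 2×3×2 ≡ 2 (mod 15)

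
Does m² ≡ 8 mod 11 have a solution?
By Euler's criterion: 8^{5} ≡ 10 mod 11. Since this equals -1 (≡ 10), 8 is not a QR.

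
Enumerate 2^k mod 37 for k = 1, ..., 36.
2^1, 2^2, ..., 2^{36} mod 37: [2, 4, 8, 16, 32, 27, 17, 34, 31, 25, 13, 26, 15, 30, 23, 9, 18, 36, 35, 33, 29, 21, 5, 10, 20, 3, 6, 12, 24, 11, 22, 7, 14, 28, 19, 1]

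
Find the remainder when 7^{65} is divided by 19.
By Fermat: 7^{18} ≡ 1 (mod 19). 65 = 3×18 + 11. So 7^{65} ≡ 7^{11} ≡ 11 (mod 19)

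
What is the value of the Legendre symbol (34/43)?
(34/43) = 34^{21} mod 43 = -1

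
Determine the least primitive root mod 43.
g = 3. Powers: [3, 9, 27, 38, 28, 41, 37, 25, 32, 10, ...] generates all 42 non-zero residues.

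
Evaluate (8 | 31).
(8/31) = 8^{15} mod 31 = 1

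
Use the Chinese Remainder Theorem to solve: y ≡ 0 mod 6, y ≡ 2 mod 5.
M = 6 × 5 = 30. M₁ = 5, y₁ ≡ 5 mod 6. M₂ = 6, y₂ ≡ 1 mod 5. y = 0×5×5 + 2×6×1 ≡ 12 mod 30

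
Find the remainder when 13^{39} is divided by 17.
By Fermat: 13^{16} ≡ 1 mod 17. 39 = 2×16 + 7. So 13^{39} ≡ 13^{7} ≡ 4 mod 17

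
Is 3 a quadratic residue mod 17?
By Euler's criterion: 3^{8} ≡ 16 mod 17. Since this equals -1 (≡ 16), 3 is not a QR.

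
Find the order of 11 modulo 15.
Powers of 11 mod 15: 11^1≡11, 11^2≡1. ord_15(11) = 2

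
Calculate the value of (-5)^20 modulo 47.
By repeated squaring mod 47: (-5)^{1}≡42, (-5)^{2}≡25, (-5)^{4}≡14, (-5)^{8}≡8, (-5)^{16}≡17. Then (-5)^{20} = (-5)^{16+4} ≡ 17 × 14 ≡ 3 mod 47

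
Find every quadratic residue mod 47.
QRs mod 47: {1, 2, 3, 4, 6, 7, 8, 9, 12, 14, 16, 17, 18, 21, 24, 25, 27, 28, 32, 34, 36, 37, 42}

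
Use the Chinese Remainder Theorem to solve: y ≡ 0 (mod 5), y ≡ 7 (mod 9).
M = 5 × 9 = 45. M₁ = 9, y₁ ≡ 4 (mod 5). M₂ = 5, y₂ ≡ 2 (mod 9). y = 0×9×4 + 7×5×2 ≡ 25 (mod 45)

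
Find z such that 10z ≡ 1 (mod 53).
Since 53 is prime, by Fermat 10^(-1) ≡ 10^{51} ≡ 16 (mod 53). Verify: 10 × 16 = 160 ≡ 1 (mod 53)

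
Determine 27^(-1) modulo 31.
Since 31 is prime, by Fermat 27^(-1) ≡ 27^{29} ≡ 23 mod 31. Verify: 27 × 23 = 621 ≡ 1 mod 31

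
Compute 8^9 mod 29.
By repeated squaring (mod 29): 8^{1}≡8, 8^{2}≡6, 8^{4}≡7, 8^{8}≡20. Then 8^{9} = 8^{8+1} ≡ 20 × 8 ≡ 15 (mod 29)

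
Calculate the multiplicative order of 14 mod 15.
Powers of 14 mod 15: 14^1≡14, 14^2≡1. Order = 2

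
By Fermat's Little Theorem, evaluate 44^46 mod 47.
By Fermat's Little Theorem, 44^{46} ≡ 1 (mod 47) since 47 is prime and gcd(44, 47) = 1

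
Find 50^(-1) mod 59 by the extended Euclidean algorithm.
Extended GCD: 50(13) + 59(-11) = 1. So 50^(-1) ≡ 13 mod 59. Verify: 50 × 13 = 650 ≡ 1 mod 59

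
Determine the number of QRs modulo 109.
The squaring map on Z_109* is 2-to-1, so there are (108)/2 = 54 QRs.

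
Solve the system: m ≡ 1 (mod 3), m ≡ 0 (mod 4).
M = 3 × 4 = 12. M₁ = 4, y₁ ≡ 1 (mod 3). M₂ = 3, y₂ ≡ 3 (mod 4). m = 1×4×1 + 0×3×3 ≡ 4 (mod 12)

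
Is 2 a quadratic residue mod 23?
By Euler's criterion: 2^{11} ≡ 1 mod 23. Since this equals 1, 2 is a QR.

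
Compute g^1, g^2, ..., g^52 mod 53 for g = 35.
35^1, 35^2, ..., 35^{52} mod 53: [35, 6, 51, 36, 41, 4, 34, 24, 45, 38, 5, 16, 30, 43, 21, 46, 20, 11, 14, 13, 31, 25, 27, 44, 3, 52, 18, 47, 2, 17, 12, 49, 19, 29, 8, 15, 48, 37, 23, 10, 32, 7, 33, 42, 39, 40, 22, 28, 26, 9, 50, 1]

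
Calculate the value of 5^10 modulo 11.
Using Fermat: 5^{10} ≡ 1 (mod 11). 10 ≡ 0 (mod 10). So 5^{10} ≡ 5^{0} ≡ 1 (mod 11)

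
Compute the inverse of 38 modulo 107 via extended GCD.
Extended GCD: 38(31) + 107(-11) = 1. So 38^(-1) ≡ 31 mod 107. Verify: 38 × 31 = 1178 ≡ 1 mod 107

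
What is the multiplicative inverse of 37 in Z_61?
Since 61 is prime, by Fermat 37^(-1) ≡ 37^{59} ≡ 33 mod 61. Verify: 37 × 33 = 1221 ≡ 1 mod 61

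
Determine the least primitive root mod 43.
g = 3. Powers: [3, 9, 27, 38, 28, 41, 37, 25, 32, 10, ...] generates all 42 non-zero residues.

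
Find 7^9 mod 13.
By repeated squaring mod 13: 7^{1}≡7, 7^{2}≡10, 7^{4}≡9, 7^{8}≡3. Then 7^{9} = 7^{8+1} ≡ 3 × 7 ≡ 8 mod 13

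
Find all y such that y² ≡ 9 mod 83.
The square roots of 9 mod 83 are 3 and 80. Verify: 3² = 9 ≡ 9 mod 83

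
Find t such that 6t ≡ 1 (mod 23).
Since 23 is prime, by Fermat 6^(-1) ≡ 6^{21} ≡ 4 (mod 23). Verify: 6 × 4 = 24 ≡ 1 (mod 23)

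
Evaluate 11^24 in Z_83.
By repeated squaring mod 83: 11^{1}≡11, 11^{2}≡38, 11^{4}≡33, 11^{8}≡10, 11^{16}≡17. Then 11^{24} = 11^{16+8} ≡ 17 × 10 ≡ 4 mod 83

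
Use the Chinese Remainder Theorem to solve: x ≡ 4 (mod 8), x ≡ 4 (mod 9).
M = 8 × 9 = 72. M₁ = 9, y₁ ≡ 1 (mod 8). M₂ = 8, y₂ ≡ 8 (mod 9). x = 4×9×1 + 4×8×8 ≡ 4 (mod 72)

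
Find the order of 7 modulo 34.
Powers of 7 mod 34: 7^1≡7, 7^2≡15, 7^3≡3, 7^4≡21, 7^5≡11, 7^6≡9, 7^7≡29, 7^8≡33, 7^9≡27, 7^10≡19, 7^11≡31, 7^12≡13, 7^13≡23, 7^14≡25, 7^15≡5, 7^16≡1. Order = 16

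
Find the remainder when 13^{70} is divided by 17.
By Fermat: 13^{16} ≡ 1 (mod 17). 70 = 4×16 + 6. So 13^{70} ≡ 13^{6} ≡ 16 (mod 17)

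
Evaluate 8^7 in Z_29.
By repeated squaring (mod 29): 8^{1}≡8, 8^{2}≡6, 8^{4}≡7. Then 8^{7} = 8^{4+2+1} ≡ 7 × 6 × 8 ≡ 17 (mod 29)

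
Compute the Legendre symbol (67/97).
(67/97) = 67^{48} mod 97 = -1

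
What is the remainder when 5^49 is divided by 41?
Using Fermat: 5^{40} ≡ 1 (mod 41). 49 ≡ 9 (mod 40). So 5^{49} ≡ 5^{9} ≡ 8 (mod 41)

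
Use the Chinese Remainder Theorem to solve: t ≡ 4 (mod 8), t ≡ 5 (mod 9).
M = 8 × 9 = 72. M₁ = 9, y₁ ≡ 1 (mod 8). M₂ = 8, y₂ ≡ 8 (mod 9). t = 4×9×1 + 5×8×8 ≡ 68 (mod 72)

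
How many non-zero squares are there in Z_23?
The squaring map on Z_23* is 2-to-1, so there are (22)/2 = 11 QRs.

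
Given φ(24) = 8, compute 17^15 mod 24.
By Euler: 17^{8} ≡ 1 mod 24 since gcd(17, 24) = 1. 15 = 1×8 + 7. So 17^{15} ≡ 17^{7} ≡ 17 mod 24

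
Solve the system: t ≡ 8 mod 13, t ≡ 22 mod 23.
M = 13 × 23 = 299. M₁ = 23, y₁ ≡ 4 mod 13. M₂ = 13, y₂ ≡ 16 mod 23. t = 8×23×4 + 22×13×16 ≡ 229 mod 299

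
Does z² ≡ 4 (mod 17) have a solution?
By Euler's criterion: 4^{8} ≡ 1 (mod 17). Since this equals 1, 4 is a QR.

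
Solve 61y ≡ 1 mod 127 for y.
Since 127 is prime, by Fermat 61^(-1) ≡ 61^{125} ≡ 25 mod 127. Verify: 61 × 25 = 1525 ≡ 1 mod 127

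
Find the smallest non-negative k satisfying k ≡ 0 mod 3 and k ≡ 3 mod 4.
M = 3 × 4 = 12. M₁ = 4, y₁ ≡ 1 mod 3. M₂ = 3, y₂ ≡ 3 mod 4. k = 0×4×1 + 3×3×3 ≡ 3 mod 12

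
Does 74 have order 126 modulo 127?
74^{63} ≡ 1 (mod 127) and 63 < 126, so ord_127(74) = 63 ≠ 126 and 74 is not a primitive root.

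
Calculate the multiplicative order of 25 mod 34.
Powers of 25 mod 34: 25^1≡25, 25^2≡13, 25^3≡19, 25^4≡33, 25^5≡9, 25^6≡21, 25^7≡15, 25^8≡1. Order = 8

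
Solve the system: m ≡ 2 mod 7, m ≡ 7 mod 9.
M = 7 × 9 = 63. M₁ = 9, y₁ ≡ 4 mod 7. M₂ = 7, y₂ ≡ 4 mod 9. m = 2×9×4 + 7×7×4 ≡ 16 mod 63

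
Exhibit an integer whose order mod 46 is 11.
3 has order 11 mod 46 since 3^{11} ≡ 1 mod 46 and no smaller power works.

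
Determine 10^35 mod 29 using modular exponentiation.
Using Fermat: 10^{28} ≡ 1 (mod 29). 35 ≡ 7 (mod 28). So 10^{35} ≡ 10^{7} ≡ 17 (mod 29)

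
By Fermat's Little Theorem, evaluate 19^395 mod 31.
By Fermat: 19^{30} ≡ 1 (mod 31). 395 ≡ 5 (mod 30). So 19^{395} ≡ 19^{5} ≡ 5 (mod 31)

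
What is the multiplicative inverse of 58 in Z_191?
Since 191 is prime, by Fermat 58^(-1) ≡ 58^{189} ≡ 56 mod 191. Verify: 58 × 56 = 3248 ≡ 1 mod 191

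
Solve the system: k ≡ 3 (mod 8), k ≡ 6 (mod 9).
M = 8 × 9 = 72. M₁ = 9, y₁ ≡ 1 (mod 8). M₂ = 8, y₂ ≡ 8 (mod 9). k = 3×9×1 + 6×8×8 ≡ 51 (mod 72)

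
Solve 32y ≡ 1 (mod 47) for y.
Since 47 is prime, by Fermat 32^(-1) ≡ 32^{45} ≡ 25 (mod 47). Verify: 32 × 25 = 800 ≡ 1 (mod 47)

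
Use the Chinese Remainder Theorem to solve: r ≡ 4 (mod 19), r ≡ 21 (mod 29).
M = 19 × 29 = 551. M₁ = 29, y₁ ≡ 2 (mod 19). M₂ = 19, y₂ ≡ 26 (mod 29). r = 4×29×2 + 21×19×26 ≡ 137 (mod 551)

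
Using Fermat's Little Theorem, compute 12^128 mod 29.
By Fermat: 12^{28} ≡ 1 (mod 29). 128 = 4×28 + 16. So 12^{128} ≡ 12^{16} ≡ 1 (mod 29)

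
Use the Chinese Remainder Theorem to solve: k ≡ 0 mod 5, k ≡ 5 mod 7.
M = 5 × 7 = 35. M₁ = 7, y₁ ≡ 3 mod 5. M₂ = 5, y₂ ≡ 3 mod 7. k = 0×7×3 + 5×5×3 ≡ 5 mod 35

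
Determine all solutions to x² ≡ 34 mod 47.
The square roots of 34 mod 47 are 9 and 38. Verify: 9² = 81 ≡ 34 mod 47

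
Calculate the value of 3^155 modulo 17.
Using Fermat: 3^{16} ≡ 1 (mod 17). 155 ≡ 11 (mod 16). So 3^{155} ≡ 3^{11} ≡ 7 (mod 17)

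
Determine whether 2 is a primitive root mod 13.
ord_13(2) divides 12. For each prime q|12: 2^{6}≡12, 2^{4}≡3, none ≡ 1. So 2 has order 12 and is a primitive root mod 13.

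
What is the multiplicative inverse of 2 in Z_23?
Since 23 is prime, by Fermat 2^(-1) ≡ 2^{21} ≡ 12 (mod 23). Verify: 2 × 12 = 24 ≡ 1 (mod 23)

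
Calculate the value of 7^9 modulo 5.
Using Fermat: 7^{4} ≡ 1 mod 5. 9 ≡ 1 mod 4. So 7^{9} ≡ 7^{1} ≡ 2 mod 5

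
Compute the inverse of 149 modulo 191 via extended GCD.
Extended GCD: 149(50) + 191(-39) = 1. So 149^(-1) ≡ 50 (mod 191). Verify: 149 × 50 = 7450 ≡ 1 (mod 191)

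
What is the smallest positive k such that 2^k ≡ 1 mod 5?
Powers of 2 mod 5: 2^1≡2, 2^2≡4, 2^3≡3, 2^4≡1. Order = 4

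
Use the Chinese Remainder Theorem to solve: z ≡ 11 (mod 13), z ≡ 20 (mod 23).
M = 13 × 23 = 299. M₁ = 23, y₁ ≡ 4 (mod 13). M₂ = 13, y₂ ≡ 16 (mod 23). z = 11×23×4 + 20×13×16 ≡ 89 (mod 299)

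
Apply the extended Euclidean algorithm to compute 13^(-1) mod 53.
Extended GCD: 13(-4) + 53(1) = 1. So 13^(-1) ≡ -4 ≡ 49 mod 53. Verify: 13 × 49 = 637 ≡ 1 mod 53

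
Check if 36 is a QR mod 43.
By Euler's criterion: 36^{21} ≡ 1 mod 43. Since this equals 1, 36 is a QR.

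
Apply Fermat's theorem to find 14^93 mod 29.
By Fermat: 14^{28} ≡ 1 mod 29. 93 = 3×28 + 9. So 14^{93} ≡ 14^{9} ≡ 3 mod 29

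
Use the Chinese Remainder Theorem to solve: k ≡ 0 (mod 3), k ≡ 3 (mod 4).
M = 3 × 4 = 12. M₁ = 4, y₁ ≡ 1 (mod 3). M₂ = 3, y₂ ≡ 3 (mod 4). k = 0×4×1 + 3×3×3 ≡ 3 (mod 12)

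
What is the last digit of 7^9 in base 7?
By repeated squaring (mod 7): 7^{1}≡0, 7^{2}≡0, 7^{4}≡0, 7^{8}≡0. Then 7^{9} = 7^{8+1} ≡ 0 × 0 ≡ 0 (mod 7)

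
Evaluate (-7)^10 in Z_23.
By repeated squaring mod 23: (-7)^{1}≡16, (-7)^{2}≡3, (-7)^{4}≡9, (-7)^{8}≡12. Then (-7)^{10} = (-7)^{8+2} ≡ 12 × 3 ≡ 13 mod 23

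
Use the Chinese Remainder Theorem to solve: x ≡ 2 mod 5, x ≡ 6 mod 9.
M = 5 × 9 = 45. M₁ = 9, y₁ ≡ 4 mod 5. M₂ = 5, y₂ ≡ 2 mod 9. x = 2×9×4 + 6×5×2 ≡ 42 mod 45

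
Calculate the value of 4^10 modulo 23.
By repeated squaring mod 23: 4^{1}≡4, 4^{2}≡16, 4^{4}≡3, 4^{8}≡9. Then 4^{10} = 4^{8+2} ≡ 9 × 16 ≡ 6 mod 23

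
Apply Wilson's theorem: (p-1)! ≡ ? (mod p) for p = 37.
By Wilson's theorem, (36)! ≡ -1 ≡ 36 mod 37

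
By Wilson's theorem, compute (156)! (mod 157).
By Wilson's theorem, (156)! ≡ -1 ≡ 156 (mod 157)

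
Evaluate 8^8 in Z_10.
By repeated squaring (mod 10): 8^{1}≡8, 8^{2}≡4, 8^{4}≡6, 8^{8}≡6. So 8^{8} ≡ 6 (mod 10)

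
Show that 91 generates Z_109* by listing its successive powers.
91^1, 91^2, ..., 91^{108} mod 109: [91, 106, 54, 9, 56, 82, 50, 81, 68, 84, 14, 75, 67, 102, 17, 21, 58, 46, 44, 80, 86, 87, 69, 66, 11, 20, 76, 49, 99, 71, 30, 5, 19, 94, 52, 45, 62, 83, 32, 78, 13, 93, 70, 48, 8, 74, 85, 105, 72, 12, 2, 73, 103, 108, 18, 3, 55, 100, 53, 27, 59, 28, 41, 25, 95, 34, 42, 7, 92, 88, 51, 63, 65, 29, 23, 22, 40, 43, 98, 89, 33, 60, 10, 38, 79, 104, 90, 15, 57, 64, 47, 26, 77, 31, 96, 16, 39, 61, 101, 35, 24, 4, 37, 97, 107, 36, 6, 1]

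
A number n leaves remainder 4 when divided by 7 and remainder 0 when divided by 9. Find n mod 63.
M = 7 × 9 = 63. M₁ = 9, y₁ ≡ 4 mod 7. M₂ = 7, y₂ ≡ 4 mod 9. n = 4×9×4 + 0×7×4 ≡ 18 mod 63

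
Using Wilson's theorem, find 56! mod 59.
(58)! = (56)! × (57) × (58) ≡ -1 (mod 59). So (56)! ≡ -1 × [(58)(57)]^(-1) ≡ 29 (mod 59)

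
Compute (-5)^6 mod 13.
By repeated squaring (mod 13): (-5)^{1}≡8, (-5)^{2}≡12, (-5)^{4}≡1. Then (-5)^{6} = (-5)^{4+2} ≡ 1 × 12 ≡ 12 (mod 13)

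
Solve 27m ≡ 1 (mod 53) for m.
Since 53 is prime, by Fermat 27^(-1) ≡ 27^{51} ≡ 2 (mod 53). Verify: 27 × 2 = 54 ≡ 1 (mod 53)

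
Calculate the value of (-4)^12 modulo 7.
Using Fermat: (-4)^{6} ≡ 1 mod 7. 12 ≡ 0 mod 6. So (-4)^{12} ≡ (-4)^{0} ≡ 1 mod 7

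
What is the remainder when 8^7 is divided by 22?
By repeated squaring mod 22: 8^{1}≡8, 8^{2}≡20, 8^{4}≡4. Then 8^{7} = 8^{4+2+1} ≡ 4 × 20 × 8 ≡ 2 mod 22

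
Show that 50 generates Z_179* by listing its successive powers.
50^1, 50^2, ..., 50^{178} mod 179: [50, 173, 58, 36, 10, 142, 119, 43, 2, 100, 167, 116, 72, 20, 105, 59, 86, 4, 21, 155, 53, 144, 40, 31, 118, 172, 8, 42, 131, 106, 109, 80, 62, 57, 165, 16, 84, 83, 33, 39, 160, 124, 114, 151, 32, 168, 166, 66, 78, 141, 69, 49, 123, 64, 157, 153, 132, 156, 103, 138, 98, 67, 128, 135, 127, 85, 133, 27, 97, 17, 134, 77, 91, 75, 170, 87, 54, 15, 34, 89, 154, 3, 150, 161, 174, 108, 30, 68, 178, 129, 6, 121, 143, 169, 37, 60, 136, 177, 79, 12, 63, 107, 159, 74, 120, 93, 175, 158, 24, 126, 35, 139, 148, 61, 7, 171, 137, 48, 73, 70, 99, 117, 122, 14, 163, 95, 96, 146, 140, 19, 55, 65, 28, 147, 11, 13, 113, 101, 38, 110, 130, 56, 115, 22, 26, 47, 23, 76, 41, 81, 112, 51, 44, 52, 94, 46, 152, 82, 162, 45, 102, 88, 104, 9, 92, 125, 164, 145, 90, 25, 176, 29, 18, 5, 71, 149, 111, 1]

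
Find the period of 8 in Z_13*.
Powers of 8 mod 13: 8^1≡8, 8^2≡12, 8^3≡5, 8^4≡1. ord_13(8) = 4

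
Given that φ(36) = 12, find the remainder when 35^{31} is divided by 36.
By Euler: 35^{12} ≡ 1 mod 36 since gcd(35, 36) = 1. 31 = 2×12 + 7. So 35^{31} ≡ 35^{7} ≡ 35 mod 36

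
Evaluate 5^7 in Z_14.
By repeated squaring (mod 14): 5^{1}≡5, 5^{2}≡11, 5^{4}≡9. Then 5^{7} = 5^{4+2+1} ≡ 9 × 11 × 5 ≡ 5 (mod 14)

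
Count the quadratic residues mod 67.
Exactly half the non-zero residues mod a prime are QRs: (67-1)/2 = 33.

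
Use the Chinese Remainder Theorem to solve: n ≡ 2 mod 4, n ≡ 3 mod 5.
M = 4 × 5 = 20. M₁ = 5, y₁ ≡ 1 mod 4. M₂ = 4, y₂ ≡ 4 mod 5. n = 2×5×1 + 3×4×4 ≡ 18 mod 20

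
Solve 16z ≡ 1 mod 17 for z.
Since 17 is prime, by Fermat 16^(-1) ≡ 16^{15} ≡ 16 mod 17. Verify: 16 × 16 = 256 ≡ 1 mod 17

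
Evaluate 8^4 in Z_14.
8^{4} = 4096 ≡ 8 mod 14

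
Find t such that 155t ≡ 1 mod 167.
Since 167 is prime, by Fermat 155^(-1) ≡ 155^{165} ≡ 153 mod 167. Verify: 155 × 153 = 23715 ≡ 1 mod 167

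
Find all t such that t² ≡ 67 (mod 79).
The square roots of 67 mod 79 are 64 and 15. Verify: 64² = 4096 ≡ 67 (mod 79)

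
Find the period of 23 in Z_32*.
Powers of 23 mod 32: 23^1≡23, 23^2≡17, 23^3≡7, 23^4≡1. ord_32(23) = 4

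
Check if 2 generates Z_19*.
ord_19(2) divides 18. For each prime q|18: 2^{9}≡18, 2^{6}≡7, none ≡ 1. So 2 has order 18 and is a primitive root mod 19.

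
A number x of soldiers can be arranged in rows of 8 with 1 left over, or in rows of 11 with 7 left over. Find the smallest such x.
M = 8 × 11 = 88. M₁ = 11, y₁ ≡ 3 mod 8. M₂ = 8, y₂ ≡ 7 mod 11. x = 1×11×3 + 7×8×7 ≡ 73 mod 88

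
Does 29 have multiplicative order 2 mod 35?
Powers of 29 mod 35: 29^1≡29, 29^2≡1. First k with 29^k≡1 is k=2. Yes, ord_35(29) = 2.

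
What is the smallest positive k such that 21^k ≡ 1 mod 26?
Powers of 21 mod 26: 21^1≡21, 21^2≡25, 21^3≡5, 21^4≡1. So the order of 21 is 4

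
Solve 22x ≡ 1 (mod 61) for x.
Since 61 is prime, by Fermat 22^(-1) ≡ 22^{59} ≡ 25 (mod 61). Verify: 22 × 25 = 550 ≡ 1 (mod 61)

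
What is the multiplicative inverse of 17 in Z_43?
Since 43 is prime, by Fermat 17^(-1) ≡ 17^{41} ≡ 38 (mod 43). Verify: 17 × 38 = 646 ≡ 1 (mod 43)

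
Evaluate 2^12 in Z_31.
By repeated squaring (mod 31): 2^{1}≡2, 2^{2}≡4, 2^{4}≡16, 2^{8}≡8. Then 2^{12} = 2^{8+4} ≡ 8 × 16 ≡ 4 (mod 31)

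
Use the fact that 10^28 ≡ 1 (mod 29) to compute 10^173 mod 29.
By Fermat: 10^{28} ≡ 1 (mod 29). 173 ≡ 5 (mod 28). So 10^{173} ≡ 10^{5} ≡ 8 (mod 29)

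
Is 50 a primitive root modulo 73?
50^{36} ≡ 1 mod 73 and 36 < 72, so ord_73(50) = 36 ≠ 72 and 50 is not a primitive root.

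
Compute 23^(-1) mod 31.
Since 31 is prime, by Fermat 23^(-1) ≡ 23^{29} ≡ 27 mod 31. Verify: 23 × 27 = 621 ≡ 1 mod 31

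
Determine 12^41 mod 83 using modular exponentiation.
By repeated squaring mod 83: 12^{1}≡12, 12^{2}≡61, 12^{4}≡69, 12^{8}≡30, 12^{16}≡70, 12^{32}≡3. Then 12^{41} = 12^{32+8+1} ≡ 3 × 30 × 12 ≡ 1 mod 83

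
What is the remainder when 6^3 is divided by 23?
6^{3} = 216 ≡ 9 mod 23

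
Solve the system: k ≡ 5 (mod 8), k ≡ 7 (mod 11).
M = 8 × 11 = 88. M₁ = 11, y₁ ≡ 3 (mod 8). M₂ = 8, y₂ ≡ 7 (mod 11). k = 5×11×3 + 7×8×7 ≡ 29 (mod 88)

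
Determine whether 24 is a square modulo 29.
By Euler's criterion: 24^{14} ≡ 1 (mod 29). Since this equals 1, 24 is a QR.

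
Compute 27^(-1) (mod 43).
Since 43 is prime, by Fermat 27^(-1) ≡ 27^{41} ≡ 8 (mod 43). Verify: 27 × 8 = 216 ≡ 1 (mod 43)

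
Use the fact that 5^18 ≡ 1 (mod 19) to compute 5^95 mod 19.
By Fermat: 5^{18} ≡ 1 (mod 19). 95 = 5×18 + 5. So 5^{95} ≡ 5^{5} ≡ 9 (mod 19)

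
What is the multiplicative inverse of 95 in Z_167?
Since 167 is prime, by Fermat 95^(-1) ≡ 95^{165} ≡ 109 (mod 167). Verify: 95 × 109 = 10355 ≡ 1 (mod 167)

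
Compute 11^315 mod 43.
Using Fermat: 11^{42} ≡ 1 (mod 43). 315 ≡ 21 (mod 42). So 11^{315} ≡ 11^{21} ≡ 1 (mod 43)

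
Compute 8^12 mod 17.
By repeated squaring mod 17: 8^{1}≡8, 8^{2}≡13, 8^{4}≡16, 8^{8}≡1. Then 8^{12} = 8^{8+4} ≡ 1 × 16 ≡ 16 mod 17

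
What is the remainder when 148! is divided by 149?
By Wilson's theorem, (148)! ≡ -1 ≡ 148 (mod 149)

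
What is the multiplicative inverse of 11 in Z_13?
Since 13 is prime, by Fermat 11^(-1) ≡ 11^{11} ≡ 6 (mod 13). Verify: 11 × 6 = 66 ≡ 1 (mod 13)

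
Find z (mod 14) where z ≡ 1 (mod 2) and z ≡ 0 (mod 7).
M = 2 × 7 = 14. M₁ = 7, y₁ ≡ 1 (mod 2). M₂ = 2, y₂ ≡ 4 (mod 7). z = 1×7×1 + 0×2×4 ≡ 7 (mod 14)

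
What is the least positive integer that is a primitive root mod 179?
g = 2. For each prime q|178: 2^{89}≡178, 2^{2}≡4, none ≡ 1, so ord_179(2) = 178 and 2 is a primitive root.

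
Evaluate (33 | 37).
(33/37) = 33^{18} mod 37 = 1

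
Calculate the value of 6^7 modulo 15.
By repeated squaring mod 15: 6^{1}≡6, 6^{2}≡6, 6^{4}≡6. Then 6^{7} = 6^{4+2+1} ≡ 6 × 6 × 6 ≡ 6 mod 15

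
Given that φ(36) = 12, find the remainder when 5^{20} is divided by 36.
By Euler: 5^{12} ≡ 1 mod 36 since gcd(5, 36) = 1. 20 = 1×12 + 8. So 5^{20} ≡ 5^{8} ≡ 25 mod 36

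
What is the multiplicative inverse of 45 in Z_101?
Since 101 is prime, by Fermat 45^(-1) ≡ 45^{99} ≡ 9 mod 101. Verify: 45 × 9 = 405 ≡ 1 mod 101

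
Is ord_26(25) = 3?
Powers of 25 mod 26: 25^1≡25, 25^2≡1. Already 25^2≡1, so the order is 2 < 3. No, the actual order is 2.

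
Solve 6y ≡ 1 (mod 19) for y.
Since 19 is prime, by Fermat 6^(-1) ≡ 6^{17} ≡ 16 (mod 19). Verify: 6 × 16 = 96 ≡ 1 (mod 19)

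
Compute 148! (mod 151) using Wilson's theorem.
(150)! = (148)! × (149) × (150) ≡ -1 (mod 151). So (148)! ≡ -1 × [(150)(149)]^(-1) ≡ 75 (mod 151)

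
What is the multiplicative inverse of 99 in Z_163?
Since 163 is prime, by Fermat 99^(-1) ≡ 99^{161} ≡ 28 (mod 163). Verify: 99 × 28 = 2772 ≡ 1 (mod 163)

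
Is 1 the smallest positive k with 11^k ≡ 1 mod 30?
Powers of 11 mod 30: 11^1≡11, 11^2≡1. 11^1≡11≢1, so ord ≠ 1. No, the actual order is 2.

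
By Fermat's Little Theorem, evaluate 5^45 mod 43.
By Fermat: 5^{42} ≡ 1 mod 43. So 5^{45} = 5^{42} · 5^{3} ≡ 5^{3} ≡ 39 mod 43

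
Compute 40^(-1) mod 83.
Since 83 is prime, by Fermat 40^(-1) ≡ 40^{81} ≡ 27 mod 83. Verify: 40 × 27 = 1080 ≡ 1 mod 83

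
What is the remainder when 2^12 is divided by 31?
By repeated squaring mod 31: 2^{1}≡2, 2^{2}≡4, 2^{4}≡16, 2^{8}≡8. Then 2^{12} = 2^{8+4} ≡ 8 × 16 ≡ 4 mod 31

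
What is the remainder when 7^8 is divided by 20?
By repeated squaring mod 20: 7^{1}≡7, 7^{2}≡9, 7^{4}≡1, 7^{8}≡1. So 7^{8} ≡ 1 mod 20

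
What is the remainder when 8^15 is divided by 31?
By repeated squaring (mod 31): 8^{1}≡8, 8^{2}≡2, 8^{4}≡4, 8^{8}≡16. Then 8^{15} = 8^{8+4+2+1} ≡ 16 × 4 × 2 × 8 ≡ 1 (mod 31)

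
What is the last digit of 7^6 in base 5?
Using Fermat: 7^{4} ≡ 1 (mod 5). 6 ≡ 2 (mod 4). So 7^{6} ≡ 7^{2} ≡ 4 (mod 5)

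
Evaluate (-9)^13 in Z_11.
Using Fermat: (-9)^{10} ≡ 1 mod 11. 13 ≡ 3 mod 10. So (-9)^{13} ≡ (-9)^{3} ≡ 8 mod 11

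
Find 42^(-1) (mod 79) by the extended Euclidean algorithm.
Extended GCD: 42(32) + 79(-17) = 1. So 42^(-1) ≡ 32 (mod 79). Verify: 42 × 32 = 1344 ≡ 1 (mod 79)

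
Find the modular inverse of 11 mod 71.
Since 71 is prime, by Fermat 11^(-1) ≡ 11^{69} ≡ 13 mod 71. Verify: 11 × 13 = 143 ≡ 1 mod 71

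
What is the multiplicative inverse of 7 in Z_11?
Since 11 is prime, by Fermat 7^(-1) ≡ 7^{9} ≡ 8 mod 11. Verify: 7 × 8 = 56 ≡ 1 mod 11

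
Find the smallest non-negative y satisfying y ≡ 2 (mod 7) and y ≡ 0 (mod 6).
M = 7 × 6 = 42. M₁ = 6, y₁ ≡ 6 (mod 7). M₂ = 7, y₂ ≡ 1 (mod 6). y = 2×6×6 + 0×7×1 ≡ 30 (mod 42)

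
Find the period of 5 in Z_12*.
Powers of 5 mod 12: 5^1≡5, 5^2≡1. Order = 2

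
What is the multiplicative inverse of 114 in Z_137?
Since 137 is prime, by Fermat 114^(-1) ≡ 114^{135} ≡ 131 mod 137. Verify: 114 × 131 = 14934 ≡ 1 mod 137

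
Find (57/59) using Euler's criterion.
(57/59) = 57^{29} mod 59 = 1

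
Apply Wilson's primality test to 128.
(127)! mod 128 = 0. Since 0 ≢ -1 mod 128, 128 is not prime.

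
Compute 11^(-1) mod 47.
Since 47 is prime, by Fermat 11^(-1) ≡ 11^{45} ≡ 30 mod 47. Verify: 11 × 30 = 330 ≡ 1 mod 47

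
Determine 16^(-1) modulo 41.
Since 41 is prime, by Fermat 16^(-1) ≡ 16^{39} ≡ 18 (mod 41). Verify: 16 × 18 = 288 ≡ 1 (mod 41)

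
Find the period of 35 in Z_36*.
Powers of 35 mod 36: 35^1≡35, 35^2≡1. ord_36(35) = 2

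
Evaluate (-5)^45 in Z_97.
By repeated squaring mod 97: (-5)^{1}≡92, (-5)^{2}≡25, (-5)^{4}≡43, (-5)^{8}≡6, (-5)^{16}≡36, (-5)^{32}≡35. Then (-5)^{45} = (-5)^{32+8+4+1} ≡ 35 × 6 × 43 × 92 ≡ 52 mod 97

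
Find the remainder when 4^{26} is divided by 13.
By Fermat: 4^{12} ≡ 1 mod 13. 26 = 2×12 + 2. So 4^{26} ≡ 4^{2} ≡ 3 mod 13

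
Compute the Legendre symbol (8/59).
(8/59) = 8^{29} mod 59 = -1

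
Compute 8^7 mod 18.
By repeated squaring (mod 18): 8^{1}≡8, 8^{2}≡10, 8^{4}≡10. Then 8^{7} = 8^{4+2+1} ≡ 10 × 10 × 8 ≡ 8 (mod 18)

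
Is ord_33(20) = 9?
Powers of 20 mod 33: 20^1≡20, 20^2≡4, 20^3≡14, 20^4≡16, 20^5≡23, 20^6≡31, 20^7≡26, 20^8≡25, 20^9≡5, 20^10≡1. 20^9≡5≢1, so ord ≠ 9. No, the actual order is 10.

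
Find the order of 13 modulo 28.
Powers of 13 mod 28: 13^1≡13, 13^2≡1. So the order of 13 is 2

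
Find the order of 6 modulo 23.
Powers of 6 mod 23: 6^1≡6, 6^2≡13, 6^3≡9, 6^4≡8, 6^5≡2, 6^6≡12, 6^7≡3, 6^8≡18, 6^9≡16, 6^10≡4, 6^11≡1. So the order of 6 is 11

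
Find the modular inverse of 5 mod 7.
Since 7 is prime, by Fermat 5^(-1) ≡ 5^{5} ≡ 3 mod 7. Verify: 5 × 3 = 15 ≡ 1 mod 7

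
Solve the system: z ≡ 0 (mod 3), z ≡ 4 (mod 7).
M = 3 × 7 = 21. M₁ = 7, y₁ ≡ 1 (mod 3). M₂ = 3, y₂ ≡ 5 (mod 7). z = 0×7×1 + 4×3×5 ≡ 18 (mod 21)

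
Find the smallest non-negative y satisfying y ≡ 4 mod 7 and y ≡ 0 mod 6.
M = 7 × 6 = 42. M₁ = 6, y₁ ≡ 6 mod 7. M₂ = 7, y₂ ≡ 1 mod 6. y = 4×6×6 + 0×7×1 ≡ 18 mod 42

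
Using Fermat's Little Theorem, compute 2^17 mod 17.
By Fermat: 2^{16} ≡ 1 mod 17. So 2^{17} = 2^{16} · 2^{1} ≡ 2^{1} ≡ 2 mod 17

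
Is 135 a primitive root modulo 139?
ord_139(135) divides 138. For each prime q|138: 135^{69}≡138, 135^{46}≡42, 135^{6}≡65, none ≡ 1. So 135 has order 138 and is a primitive root mod 139.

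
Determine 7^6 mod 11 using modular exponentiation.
By repeated squaring (mod 11): 7^{1}≡7, 7^{2}≡5, 7^{4}≡3. Then 7^{6} = 7^{4+2} ≡ 3 × 5 ≡ 4 (mod 11)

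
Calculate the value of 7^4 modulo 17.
7^{4} = 2401 ≡ 4 mod 17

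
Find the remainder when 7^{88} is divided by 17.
By Fermat: 7^{16} ≡ 1 mod 17. 88 = 5×16 + 8. So 7^{88} ≡ 7^{8} ≡ 16 mod 17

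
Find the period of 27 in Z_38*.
Powers of 27 mod 38: 27^1≡27, 27^2≡7, 27^3≡37, 27^4≡11, 27^5≡31, 27^6≡1. ord_38(27) = 6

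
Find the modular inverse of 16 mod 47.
Since 47 is prime, by Fermat 16^(-1) ≡ 16^{45} ≡ 3 (mod 47). Verify: 16 × 3 = 48 ≡ 1 (mod 47)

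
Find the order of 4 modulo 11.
Powers of 4 mod 11: 4^1≡4, 4^2≡5, 4^3≡9, 4^4≡3, 4^5≡1. ord_11(4) = 5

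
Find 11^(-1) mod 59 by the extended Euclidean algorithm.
Extended GCD: 11(-16) + 59(3) = 1. So 11^(-1) ≡ -16 ≡ 43 mod 59. Verify: 11 × 43 = 473 ≡ 1 mod 59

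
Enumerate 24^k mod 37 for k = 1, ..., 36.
24^1, 24^2, ..., 24^{36} mod 37: [24, 21, 23, 34, 2, 11, 5, 9, 31, 4, 22, 10, 18, 25, 8, 7, 20, 36, 13, 16, 14, 3, 35, 26, 32, 28, 6, 33, 15, 27, 19, 12, 29, 30, 17, 1]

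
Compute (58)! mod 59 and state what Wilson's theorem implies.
(58)! mod 59 = 58. Since this equals -1 (mod 59), Wilson confirms 59 is prime.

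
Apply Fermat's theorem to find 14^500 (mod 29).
By Fermat: 14^{28} ≡ 1 (mod 29). 500 ≡ 24 (mod 28). So 14^{500} ≡ 14^{24} ≡ 16 (mod 29)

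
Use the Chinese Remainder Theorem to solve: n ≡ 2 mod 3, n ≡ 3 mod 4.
M = 3 × 4 = 12. M₁ = 4, y₁ ≡ 1 mod 3. M₂ = 3, y₂ ≡ 3 mod 4. n = 2×4×1 + 3×3×3 ≡ 11 mod 12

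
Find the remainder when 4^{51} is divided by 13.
By Fermat: 4^{12} ≡ 1 (mod 13). 51 = 4×12 + 3. So 4^{51} ≡ 4^{3} ≡ 12 (mod 13)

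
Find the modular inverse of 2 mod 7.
Since 7 is prime, by Fermat 2^(-1) ≡ 2^{5} ≡ 4 mod 7. Verify: 2 × 4 = 8 ≡ 1 mod 7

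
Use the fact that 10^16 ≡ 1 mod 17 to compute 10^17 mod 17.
By Fermat: 10^{16} ≡ 1 mod 17. So 10^{17} = 10^{16} · 10^{1} ≡ 10^{1} ≡ 10 mod 17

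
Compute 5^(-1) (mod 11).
Since 11 is prime, by Fermat 5^(-1) ≡ 5^{9} ≡ 9 (mod 11). Verify: 5 × 9 = 45 ≡ 1 (mod 11)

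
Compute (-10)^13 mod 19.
By repeated squaring mod 19: (-10)^{1}≡9, (-10)^{2}≡5, (-10)^{4}≡6, (-10)^{8}≡17. Then (-10)^{13} = (-10)^{8+4+1} ≡ 17 × 6 × 9 ≡ 6 mod 19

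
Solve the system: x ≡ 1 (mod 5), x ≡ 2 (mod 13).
M = 5 × 13 = 65. M₁ = 13, y₁ ≡ 2 (mod 5). M₂ = 5, y₂ ≡ 8 (mod 13). x = 1×13×2 + 2×5×8 ≡ 41 (mod 65)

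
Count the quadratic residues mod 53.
Exactly half the non-zero residues mod a prime are QRs: (53-1)/2 = 26.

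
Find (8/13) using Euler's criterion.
(8/13) = 8^{6} mod 13 = -1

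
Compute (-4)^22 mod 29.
By repeated squaring mod 29: (-4)^{1}≡25, (-4)^{2}≡16, (-4)^{4}≡24, (-4)^{8}≡25, (-4)^{16}≡16. Then (-4)^{22} = (-4)^{16+4+2} ≡ 16 × 24 × 16 ≡ 25 mod 29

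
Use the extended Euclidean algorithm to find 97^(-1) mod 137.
Extended GCD: 97(-24) + 137(17) = 1. So 97^(-1) ≡ -24 ≡ 113 (mod 137). Verify: 97 × 113 = 10961 ≡ 1 (mod 137)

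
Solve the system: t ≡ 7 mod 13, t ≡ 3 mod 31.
M = 13 × 31 = 403. M₁ = 31, y₁ ≡ 8 mod 13. M₂ = 13, y₂ ≡ 12 mod 31. t = 7×31×8 + 3×13×12 ≡ 189 mod 403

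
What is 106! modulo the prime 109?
(108)! = (106)! × (107) × (108) ≡ -1 mod 109. So (106)! ≡ -1 × [(108)(107)]^(-1) ≡ 54 mod 109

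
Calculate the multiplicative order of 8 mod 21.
Powers of 8 mod 21: 8^1≡8, 8^2≡1. So the order of 8 is 2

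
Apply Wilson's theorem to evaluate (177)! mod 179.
(178)! = (177)! × (178) ≡ -1 mod 179. So (177)! ≡ -1 × (178)^(-1) ≡ (-1)×(-1) = 1 mod 179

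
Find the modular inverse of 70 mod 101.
Since 101 is prime, by Fermat 70^(-1) ≡ 70^{99} ≡ 13 mod 101. Verify: 70 × 13 = 910 ≡ 1 mod 101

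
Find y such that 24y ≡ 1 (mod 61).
Since 61 is prime, by Fermat 24^(-1) ≡ 24^{59} ≡ 28 (mod 61). Verify: 24 × 28 = 672 ≡ 1 (mod 61)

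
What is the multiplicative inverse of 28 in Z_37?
Since 37 is prime, by Fermat 28^(-1) ≡ 28^{35} ≡ 4 (mod 37). Verify: 28 × 4 = 112 ≡ 1 (mod 37)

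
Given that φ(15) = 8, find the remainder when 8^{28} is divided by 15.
By Euler: 8^{8} ≡ 1 (mod 15) since gcd(8, 15) = 1. 28 = 3×8 + 4. So 8^{28} ≡ 8^{4} ≡ 1 (mod 15)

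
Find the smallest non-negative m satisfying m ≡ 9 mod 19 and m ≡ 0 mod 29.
M = 19 × 29 = 551. M₁ = 29, y₁ ≡ 2 mod 19. M₂ = 19, y₂ ≡ 26 mod 29. m = 9×29×2 + 0×19×26 ≡ 522 mod 551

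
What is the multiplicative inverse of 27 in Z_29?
Since 29 is prime, by Fermat 27^(-1) ≡ 27^{27} ≡ 14 (mod 29). Verify: 27 × 14 = 378 ≡ 1 (mod 29)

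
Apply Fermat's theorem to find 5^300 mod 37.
By Fermat: 5^{36} ≡ 1 mod 37. 300 ≡ 12 mod 36. So 5^{300} ≡ 5^{12} ≡ 10 mod 37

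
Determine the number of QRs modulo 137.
Exactly half the non-zero residues mod a prime are QRs: (137-1)/2 = 68.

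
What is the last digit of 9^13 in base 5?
Using Fermat: 9^{4} ≡ 1 mod 5. 13 ≡ 1 mod 4. So 9^{13} ≡ 9^{1} ≡ 4 mod 5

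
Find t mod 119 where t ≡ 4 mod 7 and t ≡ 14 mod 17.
M = 7 × 17 = 119. M₁ = 17, y₁ ≡ 5 mod 7. M₂ = 7, y₂ ≡ 5 mod 17. t = 4×17×5 + 14×7×5 ≡ 116 mod 119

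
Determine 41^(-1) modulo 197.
Since 197 is prime, by Fermat 41^(-1) ≡ 41^{195} ≡ 173 (mod 197). Verify: 41 × 173 = 7093 ≡ 1 (mod 197)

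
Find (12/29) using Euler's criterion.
(12/29) = 12^{14} mod 29 = -1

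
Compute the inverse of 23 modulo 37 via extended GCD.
Extended GCD: 23(-8) + 37(5) = 1. So 23^(-1) ≡ -8 ≡ 29 (mod 37). Verify: 23 × 29 = 667 ≡ 1 (mod 37)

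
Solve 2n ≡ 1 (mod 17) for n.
Since 17 is prime, by Fermat 2^(-1) ≡ 2^{15} ≡ 9 (mod 17). Verify: 2 × 9 = 18 ≡ 1 (mod 17)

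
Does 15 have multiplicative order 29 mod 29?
Powers of 15 mod 29: 15^1≡15, 15^2≡22, 15^3≡11, 15^4≡20, 15^5≡10, 15^6≡5, 15^7≡17, 15^8≡23, 15^9≡26, 15^10≡13, 15^11≡21, 15^12≡25, 15^13≡27, 15^14≡28, 15^15≡14, 15^16≡7, 15^17≡18, 15^18≡9, 15^19≡19, 15^20≡24, 15^21≡12, 15^22≡6, 15^23≡3, 15^24≡16, 15^25≡8, 15^26≡4, 15^27≡2, 15^28≡1. Already 15^28≡1, so the order is 28 < 29. No, the actual order is 28.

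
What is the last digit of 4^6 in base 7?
Using Fermat: 4^{6} ≡ 1 mod 7. 6 ≡ 0 mod 6. So 4^{6} ≡ 4^{0} ≡ 1 mod 7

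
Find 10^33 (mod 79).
By repeated squaring (mod 79): 10^{1}≡10, 10^{2}≡21, 10^{4}≡46, 10^{8}≡62, 10^{16}≡52, 10^{32}≡18. Then 10^{33} = 10^{32+1} ≡ 18 × 10 ≡ 22 (mod 79)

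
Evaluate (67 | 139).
(67/139) = 67^{69} mod 139 = 1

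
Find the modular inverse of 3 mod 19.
Since 19 is prime, by Fermat 3^(-1) ≡ 3^{17} ≡ 13 (mod 19). Verify: 3 × 13 = 39 ≡ 1 (mod 19)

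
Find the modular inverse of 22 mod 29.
Since 29 is prime, by Fermat 22^(-1) ≡ 22^{27} ≡ 4 mod 29. Verify: 22 × 4 = 88 ≡ 1 mod 29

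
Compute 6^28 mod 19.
Using Fermat: 6^{18} ≡ 1 mod 19. 28 ≡ 10 mod 18. So 6^{28} ≡ 6^{10} ≡ 6 mod 19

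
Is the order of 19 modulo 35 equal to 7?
Powers of 19 mod 35: 19^1≡19, 19^2≡11, 19^3≡34, 19^4≡16, 19^5≡24, 19^6≡1. Already 19^6≡1, so the order is 6 < 7. No, the actual order is 6.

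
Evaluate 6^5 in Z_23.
By repeated squaring mod 23: 6^{1}≡6, 6^{2}≡13, 6^{4}≡8. Then 6^{5} = 6^{4+1} ≡ 8 × 6 ≡ 2 mod 23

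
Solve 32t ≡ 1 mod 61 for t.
Since 61 is prime, by Fermat 32^(-1) ≡ 32^{59} ≡ 21 mod 61. Verify: 32 × 21 = 672 ≡ 1 mod 61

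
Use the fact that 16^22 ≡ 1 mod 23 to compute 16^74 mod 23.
By Fermat: 16^{22} ≡ 1 mod 23. 74 = 3×22 + 8. So 16^{74} ≡ 16^{8} ≡ 12 mod 23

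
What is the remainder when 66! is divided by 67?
By Wilson's theorem, (66)! ≡ -1 ≡ 66 (mod 67)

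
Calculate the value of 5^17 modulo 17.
Using Fermat: 5^{16} ≡ 1 mod 17. 17 ≡ 1 mod 16. So 5^{17} ≡ 5^{1} ≡ 5 mod 17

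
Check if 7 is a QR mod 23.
By Euler's criterion: 7^{11} ≡ 22 (mod 23). Since this equals -1 (≡ 22), 7 is not a QR.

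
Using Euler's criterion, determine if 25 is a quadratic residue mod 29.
By Euler's criterion: 25^{14} ≡ 1 (mod 29). Since this equals 1, 25 is a QR.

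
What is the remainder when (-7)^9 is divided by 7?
By repeated squaring mod 7: (-7)^{1}≡0, (-7)^{2}≡0, (-7)^{4}≡0, (-7)^{8}≡0. Then (-7)^{9} = (-7)^{8+1} ≡ 0 × 0 ≡ 0 mod 7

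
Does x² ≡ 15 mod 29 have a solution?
By Euler's criterion: 15^{14} ≡ 28 mod 29. Since this equals -1 (≡ 28), 15 is not a QR.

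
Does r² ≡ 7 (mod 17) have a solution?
By Euler's criterion: 7^{8} ≡ 16 (mod 17). Since this equals -1 (≡ 16), 7 is not a QR.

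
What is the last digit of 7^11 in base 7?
By repeated squaring mod 7: 7^{1}≡0, 7^{2}≡0, 7^{4}≡0, 7^{8}≡0. Then 7^{11} = 7^{8+2+1} ≡ 0 × 0 × 0 ≡ 0 mod 7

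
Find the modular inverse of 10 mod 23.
Since 23 is prime, by Fermat 10^(-1) ≡ 10^{21} ≡ 7 mod 23. Verify: 10 × 7 = 70 ≡ 1 mod 23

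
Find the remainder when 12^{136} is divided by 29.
By Fermat: 12^{28} ≡ 1 (mod 29). 136 = 4×28 + 24. So 12^{136} ≡ 12^{24} ≡ 1 (mod 29)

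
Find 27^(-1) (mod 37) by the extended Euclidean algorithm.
Extended GCD: 27(11) + 37(-8) = 1. So 27^(-1) ≡ 11 (mod 37). Verify: 27 × 11 = 297 ≡ 1 (mod 37)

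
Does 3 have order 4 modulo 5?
ord_5(3) divides 4. For each prime q|4: 3^{2}≡4, none ≡ 1. So 3 has order 4 and is a primitive root mod 5.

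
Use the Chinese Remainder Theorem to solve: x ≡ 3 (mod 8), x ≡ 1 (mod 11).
M = 8 × 11 = 88. M₁ = 11, y₁ ≡ 3 (mod 8). M₂ = 8, y₂ ≡ 7 (mod 11). x = 3×11×3 + 1×8×7 ≡ 67 (mod 88)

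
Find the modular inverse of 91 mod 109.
Since 109 is prime, by Fermat 91^(-1) ≡ 91^{107} ≡ 6 (mod 109). Verify: 91 × 6 = 546 ≡ 1 (mod 109)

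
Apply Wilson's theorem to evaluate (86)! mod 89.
(88)! = (86)! × (87) × (88) ≡ -1 (mod 89). So (86)! ≡ -1 × [(88)(87)]^(-1) ≡ 44 (mod 89)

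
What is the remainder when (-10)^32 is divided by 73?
By repeated squaring (mod 73): (-10)^{1}≡63, (-10)^{2}≡27, (-10)^{4}≡72, (-10)^{8}≡1, (-10)^{16}≡1, (-10)^{32}≡1. So (-10)^{32} ≡ 1 (mod 73)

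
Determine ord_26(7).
Powers of 7 mod 26: 7^1≡7, 7^2≡23, 7^3≡5, 7^4≡9, 7^5≡11, 7^6≡25, 7^7≡19, 7^8≡3, 7^9≡21, 7^10≡17, 7^11≡15, 7^12≡1. Order = 12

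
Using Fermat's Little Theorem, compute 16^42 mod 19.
By Fermat: 16^{18} ≡ 1 (mod 19). 42 = 2×18 + 6. So 16^{42} ≡ 16^{6} ≡ 7 (mod 19)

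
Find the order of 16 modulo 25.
Powers of 16 mod 25: 16^1≡16, 16^2≡6, 16^3≡21, 16^4≡11, 16^5≡1. Order = 5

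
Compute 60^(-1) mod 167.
Since 167 is prime, by Fermat 60^(-1) ≡ 60^{165} ≡ 103 mod 167. Verify: 60 × 103 = 6180 ≡ 1 mod 167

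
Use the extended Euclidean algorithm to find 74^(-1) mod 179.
Extended GCD: 74(75) + 179(-31) = 1. So 74^(-1) ≡ 75 mod 179. Verify: 74 × 75 = 5550 ≡ 1 mod 179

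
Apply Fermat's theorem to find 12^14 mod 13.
By Fermat: 12^{12} ≡ 1 mod 13. So 12^{14} = 12^{12} · 12^{2} ≡ 12^{2} ≡ 1 mod 13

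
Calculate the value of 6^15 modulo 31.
By repeated squaring mod 31: 6^{1}≡6, 6^{2}≡5, 6^{4}≡25, 6^{8}≡5. Then 6^{15} = 6^{8+4+2+1} ≡ 5 × 25 × 5 × 6 ≡ 30 mod 31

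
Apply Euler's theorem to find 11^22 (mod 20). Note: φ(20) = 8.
By Euler: 11^{8} ≡ 1 (mod 20) since gcd(11, 20) = 1. 22 = 2×8 + 6. So 11^{22} ≡ 11^{6} ≡ 1 (mod 20)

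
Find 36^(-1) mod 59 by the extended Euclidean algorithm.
Extended GCD: 36(-18) + 59(11) = 1. So 36^(-1) ≡ -18 ≡ 41 mod 59. Verify: 36 × 41 = 1476 ≡ 1 mod 59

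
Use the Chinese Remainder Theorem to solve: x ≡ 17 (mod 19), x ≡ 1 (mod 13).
M = 19 × 13 = 247. M₁ = 13, y₁ ≡ 3 (mod 19). M₂ = 19, y₂ ≡ 11 (mod 13). x = 17×13×3 + 1×19×11 ≡ 131 (mod 247)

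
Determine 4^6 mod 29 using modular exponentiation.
By repeated squaring mod 29: 4^{1}≡4, 4^{2}≡16, 4^{4}≡24. Then 4^{6} = 4^{4+2} ≡ 24 × 16 ≡ 7 mod 29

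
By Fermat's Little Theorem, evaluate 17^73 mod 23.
By Fermat: 17^{22} ≡ 1 (mod 23). 73 = 3×22 + 7. So 17^{73} ≡ 17^{7} ≡ 20 (mod 23)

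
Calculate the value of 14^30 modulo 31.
Using Fermat: 14^{30} ≡ 1 (mod 31). 30 ≡ 0 (mod 30). So 14^{30} ≡ 14^{0} ≡ 1 (mod 31)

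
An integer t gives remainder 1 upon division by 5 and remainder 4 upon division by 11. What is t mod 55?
M = 5 × 11 = 55. M₁ = 11, y₁ ≡ 1 mod 5. M₂ = 5, y₂ ≡ 9 mod 11. t = 1×11×1 + 4×5×9 ≡ 26 mod 55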